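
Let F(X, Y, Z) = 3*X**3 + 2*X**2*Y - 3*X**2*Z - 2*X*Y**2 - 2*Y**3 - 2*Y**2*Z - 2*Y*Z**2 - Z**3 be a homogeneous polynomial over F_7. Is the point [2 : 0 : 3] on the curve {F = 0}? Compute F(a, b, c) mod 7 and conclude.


F(2,0,3) ≡ 3 (mod 7); P is NOT on the curve.

Evaluate F(2, 0, 3) term-by-term (mod 7).
  3*X**3 ↦ 3·8·1·1 = 24
  2*X**2*Y ↦ 2·4·0·1 = 0
  -3*X**2*Z ↦ -3·4·1·3 = -36
  -2*X*Y**2 ↦ -2·2·0·1 = 0
  -2*Y**3 ↦ -2·1·0·1 = 0
  -2*Y**2*Z ↦ -2·1·0·3 = 0
  -2*Y*Z**2 ↦ -2·1·0·9 = 0
  -Z**3 ↦ -1·1·1·27 = -27
Sum: F(2, 0, 3) = (24) + (0) + (-36) + (0) + (0) + (0) + (0) + (-27) = -39.
Reducing mod 7: -39 ≡ 3 (mod 7).
Since F(a, b, c) ≡ 3 ≠ 0 (mod 7), P does NOT lie on the curve.


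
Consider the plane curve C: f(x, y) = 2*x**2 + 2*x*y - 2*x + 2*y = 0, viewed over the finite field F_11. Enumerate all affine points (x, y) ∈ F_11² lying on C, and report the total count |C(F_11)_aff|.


Affine F_11-points: {(0, 0), (1, 0), (2, 3), (3, 4), (4, 2), (5, 4), (6, 2), (7, 3), (8, 6), (9, 6)}; count = 10.

For each of the 121 pairs (x, y) ∈ F_11², evaluate f(x, y) mod 11. Record the zeros.
  x = 0: [0↦0, 1↦2, 2↦4, 3↦6, 4↦8, 5↦10, 6↦1, 7↦3, 8↦5, 9↦7, 10↦9]  zeros at y ∈ {0}
  x = 1: [0↦0, 1↦4, 2↦8, 3↦1, 4↦5, 5↦9, 6↦2, 7↦6, 8↦10, 9↦3, 10↦7]  zeros at y ∈ {0}
  x = 2: [0↦4, 1↦10, 2↦5, 3↦0, 4↦6, 5↦1, 6↦7, 7↦2, 8↦8, 9↦3, 10↦9]  zeros at y ∈ {3}
  x = 3: [0↦1, 1↦9, 2↦6, 3↦3, 4↦0, 5↦8, 6↦5, 7↦2, 8↦10, 9↦7, 10↦4]  zeros at y ∈ {4}
  x = 4: [0↦2, 1↦1, 2↦0, 3↦10, 4↦9, 5↦8, 6↦7, 7↦6, 8↦5, 9↦4, 10↦3]  zeros at y ∈ {2}
  x = 5: [0↦7, 1↦8, 2↦9, 3↦10, 4↦0, 5↦1, 6↦2, 7↦3, 8↦4, 9↦5, 10↦6]  zeros at y ∈ {4}
  x = 6: [0↦5, 1↦8, 2↦0, 3↦3, 4↦6, 5↦9, 6↦1, 7↦4, 8↦7, 9↦10, 10↦2]  zeros at y ∈ {2}
  x = 7: [0↦7, 1↦1, 2↦6, 3↦0, 4↦5, 5↦10, 6↦4, 7↦9, 8↦3, 9↦8, 10↦2]  zeros at y ∈ {3}
  x = 8: [0↦2, 1↦9, 2↦5, 3↦1, 4↦8, 5↦4, 6↦0, 7↦7, 8↦3, 9↦10, 10↦6]  zeros at y ∈ {6}
  x = 9: [0↦1, 1↦10, 2↦8, 3↦6, 4↦4, 5↦2, 6↦0, 7↦9, 8↦7, 9↦5, 10↦3]  zeros at y ∈ {6}
  x = 10: [0↦4, 1↦4, 2↦4, 3↦4, 4↦4, 5↦4, 6↦4, 7↦4, 8↦4, 9↦4, 10↦4]  zeros at y ∈ ∅
Collecting zeros: affine points = {(0, 0), (1, 0), (2, 3), (3, 4), (4, 2), (5, 4), (6, 2), (7, 3), (8, 6), (9, 6)}.
Total count |C(F_11)_aff| = 10.


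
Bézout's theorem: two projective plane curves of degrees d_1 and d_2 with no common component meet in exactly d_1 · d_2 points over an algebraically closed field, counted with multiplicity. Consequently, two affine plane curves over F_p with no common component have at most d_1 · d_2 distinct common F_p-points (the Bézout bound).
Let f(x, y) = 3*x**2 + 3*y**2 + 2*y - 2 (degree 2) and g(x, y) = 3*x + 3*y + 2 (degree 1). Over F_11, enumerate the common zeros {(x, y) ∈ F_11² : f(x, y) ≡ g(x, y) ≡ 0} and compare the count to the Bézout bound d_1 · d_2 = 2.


Common zeros: ∅; count = 0; Bézout bound = 2.

deg(f) = 2, deg(g) = 1, so Bézout bound = 2.
Scan x ∈ F_11. For each x, list the y ∈ F_11 with f(x, y) ≡ 0 and those with g(x, y) ≡ 0 (mod 11); the common zeros in that column are the intersection.
  x = 0: f ≡ 0 at y ∈ ∅; g ≡ 0 at y ∈ {3}; common: ∅.
  x = 1: f ≡ 0 at y ∈ {6, 8}; g ≡ 0 at y ∈ {2}; common: ∅.
  x = 2: f ≡ 0 at y ∈ {4, 10}; g ≡ 0 at y ∈ {1}; common: ∅.
  x = 3: f ≡ 0 at y ∈ {5, 9}; g ≡ 0 at y ∈ {0}; common: ∅.
  x = 4: f ≡ 0 at y ∈ ∅; g ≡ 0 at y ∈ {10}; common: ∅.
  x = 5: f ≡ 0 at y ∈ ∅; g ≡ 0 at y ∈ {9}; common: ∅.
  x = 6: f ≡ 0 at y ∈ ∅; g ≡ 0 at y ∈ {8}; common: ∅.
  x = 7: f ≡ 0 at y ∈ ∅; g ≡ 0 at y ∈ {7}; common: ∅.
  x = 8: f ≡ 0 at y ∈ {5, 9}; g ≡ 0 at y ∈ {6}; common: ∅.
  x = 9: f ≡ 0 at y ∈ {4, 10}; g ≡ 0 at y ∈ {5}; common: ∅.
  x = 10: f ≡ 0 at y ∈ {6, 8}; g ≡ 0 at y ∈ {4}; common: ∅.
Collecting: common zeros = ∅, so the count is 0.
Comparison with the Bézout bound: 0 ≤ 2 = deg(f)·deg(g), as expected for curves with no common component (the affine F_11-count falls short of the bound because intersections may lie at infinity, over extension fields, or carry multiplicity).


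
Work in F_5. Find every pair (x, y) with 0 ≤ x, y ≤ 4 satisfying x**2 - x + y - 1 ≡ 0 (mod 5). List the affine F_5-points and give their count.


Affine F_5-points: {(0, 1), (1, 1), (2, 4), (3, 0), (4, 4)}; count = 5.

For each of the 25 pairs (x, y) ∈ F_5², evaluate f(x, y) mod 5. Record the zeros.
  x = 0: [0↦4, 1↦0, 2↦1, 3↦2, 4↦3]  zeros at y ∈ {1}
  x = 1: [0↦4, 1↦0, 2↦1, 3↦2, 4↦3]  zeros at y ∈ {1}
  x = 2: [0↦1, 1↦2, 2↦3, 3↦4, 4↦0]  zeros at y ∈ {4}
  x = 3: [0↦0, 1↦1, 2↦2, 3↦3, 4↦4]  zeros at y ∈ {0}
  x = 4: [0↦1, 1↦2, 2↦3, 3↦4, 4↦0]  zeros at y ∈ {4}
Collecting zeros: affine points = {(0, 1), (1, 1), (2, 4), (3, 0), (4, 4)}.
Total count |C(F_5)_aff| = 5.


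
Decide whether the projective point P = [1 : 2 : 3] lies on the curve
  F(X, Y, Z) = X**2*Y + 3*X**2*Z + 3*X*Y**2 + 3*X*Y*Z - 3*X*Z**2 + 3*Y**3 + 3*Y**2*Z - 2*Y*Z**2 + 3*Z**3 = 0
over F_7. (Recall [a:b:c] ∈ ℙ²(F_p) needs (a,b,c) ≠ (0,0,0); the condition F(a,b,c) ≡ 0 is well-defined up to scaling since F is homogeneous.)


F(1,2,3) ≡ 0 (mod 7); P is on the curve.

Evaluate F(1, 2, 3) term-by-term (mod 7).
  X**2*Y ↦ 1·1·2·1 = 2
  3*X**2*Z ↦ 3·1·1·3 = 9
  3*X*Y**2 ↦ 3·1·4·1 = 12
  3*X*Y*Z ↦ 3·1·2·3 = 18
  -3*X*Z**2 ↦ -3·1·1·9 = -27
  3*Y**3 ↦ 3·1·8·1 = 24
  3*Y**2*Z ↦ 3·1·4·3 = 36
  -2*Y*Z**2 ↦ -2·1·2·9 = -36
  3*Z**3 ↦ 3·1·1·27 = 81
Sum: F(1, 2, 3) = (2) + (9) + (12) + (18) + (-27) + (24) + (36) + (-36) + (81) = 119.
Reducing mod 7: 119 ≡ 0 (mod 7).
Since F(a, b, c) ≡ 0 (mod 7), P lies on the curve.


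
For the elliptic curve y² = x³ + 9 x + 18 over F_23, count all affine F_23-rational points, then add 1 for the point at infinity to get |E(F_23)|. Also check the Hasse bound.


Affine points = {(0, 8), (0, 15), (3, 7), (3, 16), (4, 7), (4, 16), (5, 2), (5, 21), (6, 9), (6, 14), (8, 2), (8, 21), (9, 0), (10, 2), (10, 21), (13, 3), (13, 20), (14, 6), (14, 17), (15, 3), (15, 20), (16, 7), (16, 16), (17, 1), (17, 22), (18, 3), (18, 20), (22, 10), (22, 13)}; affine count = 29; |E(F_23)| = 30.

Discriminant check: Δ ∝ 4a³ + 27b² = 4·9³ + 27·18² = 4·729 + 27·324 ≡ 3 (mod 23). Nonzero ⇒ E is nonsingular.
For each x ∈ F_23, compute rhs = x³ + 9·x + 18 mod 23, then count y ∈ F_23 with y² ≡ rhs.
  x = 0: rhs = 18, matching y values: 8, 15 (2 points).
  x = 1: rhs = 5, matching y values: none (0 points).
  x = 2: rhs = 21, matching y values: none (0 points).
  x = 3: rhs = 3, matching y values: 7, 16 (2 points).
  x = 4: rhs = 3, matching y values: 7, 16 (2 points).
  x = 5: rhs = 4, matching y values: 2, 21 (2 points).
  x = 6: rhs = 12, matching y values: 9, 14 (2 points).
  x = 7: rhs = 10, matching y values: none (0 points).
  x = 8: rhs = 4, matching y values: 2, 21 (2 points).
  x = 9: rhs = 0, matching y values: 0 (1 points).
  x = 10: rhs = 4, matching y values: 2, 21 (2 points).
  x = 11: rhs = 22, matching y values: none (0 points).
  x = 12: rhs = 14, matching y values: none (0 points).
  x = 13: rhs = 9, matching y values: 3, 20 (2 points).
  x = 14: rhs = 13, matching y values: 6, 17 (2 points).
  x = 15: rhs = 9, matching y values: 3, 20 (2 points).
  x = 16: rhs = 3, matching y values: 7, 16 (2 points).
  x = 17: rhs = 1, matching y values: 1, 22 (2 points).
  x = 18: rhs = 9, matching y values: 3, 20 (2 points).
  x = 19: rhs = 10, matching y values: none (0 points).
  x = 20: rhs = 10, matching y values: none (0 points).
  x = 21: rhs = 15, matching y values: none (0 points).
  x = 22: rhs = 8, matching y values: 10, 13 (2 points).
Total affine count: 29.
Full point count |E(F_23)| = 29 + 1 = 30.
Hasse bound: |30 − (23+1)| = |6| = 6 ≤ 2√23 ≈ 9.5917 ✓.


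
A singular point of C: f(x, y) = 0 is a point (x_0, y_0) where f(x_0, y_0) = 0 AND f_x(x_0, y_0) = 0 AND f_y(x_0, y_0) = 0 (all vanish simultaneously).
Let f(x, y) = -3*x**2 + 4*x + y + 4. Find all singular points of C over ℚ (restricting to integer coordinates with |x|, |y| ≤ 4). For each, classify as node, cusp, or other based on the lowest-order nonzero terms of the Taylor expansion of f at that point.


No singular points in the scanned grid; C is smooth there.

Compute partial derivatives:
  f_x = 4 - 6*x.
  f_y = 1.
f_y = 1 is a nonzero constant, so f_y never vanishes: no point (x, y) can satisfy f = f_x = f_y = 0. In particular no (x, y) ∈ {−4, ..., 4}² is singular; the curve is smooth.


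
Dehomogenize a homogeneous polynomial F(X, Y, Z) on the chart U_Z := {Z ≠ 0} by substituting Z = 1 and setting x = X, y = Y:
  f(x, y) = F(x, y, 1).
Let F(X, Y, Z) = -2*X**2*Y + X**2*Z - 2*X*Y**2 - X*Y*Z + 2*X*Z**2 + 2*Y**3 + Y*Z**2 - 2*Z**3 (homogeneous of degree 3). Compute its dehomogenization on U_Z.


f(x, y) = -2*x**2*y + x**2 - 2*x*y**2 - x*y + 2*x + 2*y**3 + y - 2

On U_Z we set Z = 1. Each monomial c·X^i·Y^j·Z^k in F becomes c·x^i·y^j·1^k = c·x^i·y^j.
Substituting Z = 1: F(X, Y, 1) = -2*x**2*y + x**2 - 2*x*y**2 - x*y + 2*x + 2*y**3 + y - 2.
Note: deg(f) ≤ deg(F) = 3; strict inequality happens when F is divisible by Z (lost terms).


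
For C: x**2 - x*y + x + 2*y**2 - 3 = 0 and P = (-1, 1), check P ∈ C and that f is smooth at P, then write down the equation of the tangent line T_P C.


Tangent line at P: -2*x + 5*y - 7 = 0.

Step 1: f(-1, 1) = 0, so P lies on C.
Step 2: partial derivatives
  f_x(x, y) = 2*x - y + 1, f_y(x, y) = -x + 4*y.
  f_x(P) = -2, f_y(P) = 5 (gradient nonzero, so P is smooth).
Step 3: tangent line at P: -2·(x − -1) + 5·(y − 1) = 0.
Expanding: -2*x + 5*y - 7 = 0.


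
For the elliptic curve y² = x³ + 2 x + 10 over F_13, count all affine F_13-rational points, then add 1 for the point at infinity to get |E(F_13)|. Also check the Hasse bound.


Affine points = {(0, 6), (0, 7), (1, 0), (2, 3), (2, 10), (3, 2), (3, 11), (4, 2), (4, 11), (6, 2), (6, 11), (7, 4), (7, 9), (9, 4), (9, 9), (10, 4), (10, 9)}; affine count = 17; |E(F_13)| = 18.

Discriminant check: Δ ∝ 4a³ + 27b² = 4·2³ + 27·10² = 4·8 + 27·100 ≡ 2 (mod 13). Nonzero ⇒ E is nonsingular.
For each x ∈ F_13, compute rhs = x³ + 2·x + 10 mod 13, then count y ∈ F_13 with y² ≡ rhs.
  x = 0: rhs = 10, matching y values: 6, 7 (2 points).
  x = 1: rhs = 0, matching y values: 0 (1 points).
  x = 2: rhs = 9, matching y values: 3, 10 (2 points).
  x = 3: rhs = 4, matching y values: 2, 11 (2 points).
  x = 4: rhs = 4, matching y values: 2, 11 (2 points).
  x = 5: rhs = 2, matching y values: none (0 points).
  x = 6: rhs = 4, matching y values: 2, 11 (2 points).
  x = 7: rhs = 3, matching y values: 4, 9 (2 points).
  x = 8: rhs = 5, matching y values: none (0 points).
  x = 9: rhs = 3, matching y values: 4, 9 (2 points).
  x = 10: rhs = 3, matching y values: 4, 9 (2 points).
  x = 11: rhs = 11, matching y values: none (0 points).
  x = 12: rhs = 7, matching y values: none (0 points).
Total affine count: 17.
Full point count |E(F_13)| = 17 + 1 = 18.
Hasse bound: |18 − (13+1)| = |4| = 4 ≤ 2√13 ≈ 7.2111 ✓.


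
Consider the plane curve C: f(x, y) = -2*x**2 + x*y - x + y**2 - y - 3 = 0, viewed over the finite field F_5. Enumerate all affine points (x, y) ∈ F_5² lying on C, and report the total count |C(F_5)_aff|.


Affine F_5-points: {(1, 1), (1, 4), (3, 4), (4, 1)}; count = 4.

For each of the 25 pairs (x, y) ∈ F_5², evaluate f(x, y) mod 5. Record the zeros.
  x = 0: [0↦2, 1↦2, 2↦4, 3↦3, 4↦4]  zeros at y ∈ ∅
  x = 1: [0↦4, 1↦0, 2↦3, 3↦3, 4↦0]  zeros at y ∈ {1, 4}
  x = 2: [0↦2, 1↦4, 2↦3, 3↦4, 4↦2]  zeros at y ∈ ∅
  x = 3: [0↦1, 1↦4, 2↦4, 3↦1, 4↦0]  zeros at y ∈ {4}
  x = 4: [0↦1, 1↦0, 2↦1, 3↦4, 4↦4]  zeros at y ∈ {1}
Collecting zeros: affine points = {(1, 1), (1, 4), (3, 4), (4, 1)}.
Total count |C(F_5)_aff| = 4.


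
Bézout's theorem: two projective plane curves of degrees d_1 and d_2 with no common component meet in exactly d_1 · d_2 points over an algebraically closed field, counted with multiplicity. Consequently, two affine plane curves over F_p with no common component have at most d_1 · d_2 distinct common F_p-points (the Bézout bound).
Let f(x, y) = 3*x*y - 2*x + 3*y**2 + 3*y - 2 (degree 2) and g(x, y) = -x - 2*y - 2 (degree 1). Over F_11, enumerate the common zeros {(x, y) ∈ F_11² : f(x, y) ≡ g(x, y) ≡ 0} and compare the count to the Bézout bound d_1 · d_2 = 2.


Common zeros: {(3, 3), (7, 1)}; count = 2; Bézout bound = 2.

deg(f) = 2, deg(g) = 1, so Bézout bound = 2.
Scan x ∈ F_11. For each x, list the y ∈ F_11 with f(x, y) ≡ 0 and those with g(x, y) ≡ 0 (mod 11); the common zeros in that column are the intersection.
  x = 0: f ≡ 0 at y ∈ {5}; g ≡ 0 at y ∈ {10}; common: ∅.
  x = 1: f ≡ 0 at y ∈ ∅; g ≡ 0 at y ∈ {4}; common: ∅.
  x = 2: f ≡ 0 at y ∈ ∅; g ≡ 0 at y ∈ {9}; common: ∅.
  x = 3: f ≡ 0 at y ∈ {3, 4}; g ≡ 0 at y ∈ {3}; common: {3}.
  x = 4: f ≡ 0 at y ∈ {7, 10}; g ≡ 0 at y ∈ {8}; common: ∅.
  x = 5: f ≡ 0 at y ∈ ∅; g ≡ 0 at y ∈ {2}; common: ∅.
  x = 6: f ≡ 0 at y ∈ {6, 9}; g ≡ 0 at y ∈ {7}; common: ∅.
  x = 7: f ≡ 0 at y ∈ {1, 2}; g ≡ 0 at y ∈ {1}; common: {1}.
  x = 8: f ≡ 0 at y ∈ ∅; g ≡ 0 at y ∈ {6}; common: ∅.
  x = 9: f ≡ 0 at y ∈ ∅; g ≡ 0 at y ∈ {0}; common: ∅.
  x = 10: f ≡ 0 at y ∈ {0}; g ≡ 0 at y ∈ {5}; common: ∅.
Collecting: common zeros = {(3, 3), (7, 1)}, so the count is 2.
Comparison with the Bézout bound: 2 ≤ 2 = deg(f)·deg(g), as expected for curves with no common component (the bound is attained).


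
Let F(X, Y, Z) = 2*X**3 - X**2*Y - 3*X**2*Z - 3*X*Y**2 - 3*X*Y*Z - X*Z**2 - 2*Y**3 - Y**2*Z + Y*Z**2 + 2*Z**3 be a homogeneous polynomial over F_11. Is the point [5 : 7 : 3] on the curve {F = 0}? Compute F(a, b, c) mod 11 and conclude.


F(5,7,3) ≡ 8 (mod 11); P is NOT on the curve.

Evaluate F(5, 7, 3) term-by-term (mod 11).
  2*X**3 ↦ 2·125·1·1 = 250
  -X**2*Y ↦ -1·25·7·1 = -175
  -3*X**2*Z ↦ -3·25·1·3 = -225
  -3*X*Y**2 ↦ -3·5·49·1 = -735
  -3*X*Y*Z ↦ -3·5·7·3 = -315
  -X*Z**2 ↦ -1·5·1·9 = -45
  -2*Y**3 ↦ -2·1·343·1 = -686
  -Y**2*Z ↦ -1·1·49·3 = -147
  Y*Z**2 ↦ 1·1·7·9 = 63
  2*Z**3 ↦ 2·1·1·27 = 54
Sum: F(5, 7, 3) = (250) + (-175) + (-225) + (-735) + (-315) + (-45) + (-686) + (-147) + (63) + (54) = -1961.
Reducing mod 11: -1961 ≡ 8 (mod 11).
Since F(a, b, c) ≡ 8 ≠ 0 (mod 11), P does NOT lie on the curve.


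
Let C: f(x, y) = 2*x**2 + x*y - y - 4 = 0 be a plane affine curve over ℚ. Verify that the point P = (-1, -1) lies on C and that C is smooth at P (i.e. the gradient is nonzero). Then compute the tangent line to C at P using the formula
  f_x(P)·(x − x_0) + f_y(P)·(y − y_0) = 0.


Tangent line at P: -5*x - 2*y - 7 = 0.

Step 1: f(-1, -1) = 0, so P lies on C.
Step 2: partial derivatives
  f_x(x, y) = 4*x + y, f_y(x, y) = x - 1.
  f_x(P) = -5, f_y(P) = -2 (gradient nonzero, so P is smooth).
Step 3: tangent line at P: -5·(x − -1) + -2·(y − -1) = 0.
Expanding: -5*x - 2*y - 7 = 0.


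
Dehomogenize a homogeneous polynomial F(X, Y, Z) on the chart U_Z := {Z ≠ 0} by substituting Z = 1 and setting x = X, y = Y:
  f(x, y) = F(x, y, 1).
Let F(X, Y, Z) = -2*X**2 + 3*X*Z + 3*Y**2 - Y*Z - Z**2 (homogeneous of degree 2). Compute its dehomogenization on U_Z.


f(x, y) = -2*x**2 + 3*x + 3*y**2 - y - 1

On U_Z we set Z = 1. Each monomial c·X^i·Y^j·Z^k in F becomes c·x^i·y^j·1^k = c·x^i·y^j.
Substituting Z = 1: F(X, Y, 1) = -2*x**2 + 3*x + 3*y**2 - y - 1.
Note: deg(f) ≤ deg(F) = 2; strict inequality happens when F is divisible by Z (lost terms).


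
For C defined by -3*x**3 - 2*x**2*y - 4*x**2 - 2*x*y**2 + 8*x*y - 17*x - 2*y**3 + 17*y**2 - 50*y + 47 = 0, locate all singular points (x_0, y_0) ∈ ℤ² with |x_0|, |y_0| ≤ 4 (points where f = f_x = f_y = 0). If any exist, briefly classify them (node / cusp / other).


Singular points: {(-1, 3)}; classification: node.

Compute partial derivatives:
  f_x = -9*x**2 - 4*x*y - 8*x - 2*y**2 + 8*y - 17.
  f_y = -2*x**2 - 4*x*y + 8*x - 6*y**2 + 34*y - 50.
Scan x_0 ∈ {−4, ..., 4}. For each x_0, f_y(x_0, y) is a polynomial in y; find its integer roots y ∈ {−4, ..., 4}, then test f_x and f at those candidates.
  x = -4: f_y(-4, y) = -6*y**2 + 50*y - 114; no integer root y with |y| ≤ 4.
  x = -3: f_y(-3, y) = -6*y**2 + 46*y - 92; no integer root y with |y| ≤ 4.
  x = -2: f_y(-2, y) = -6*y**2 + 42*y - 74; no integer root y with |y| ≤ 4.
  x = -1: f_y(-1, y) = -6*y**2 + 38*y - 60; vanishes at y ∈ {3}. (-1, 3): f_x = 0, f = 0 — SINGULAR.
  x = 0: f_y(0, y) = -6*y**2 + 34*y - 50; no integer root y with |y| ≤ 4.
  x = 1: f_y(1, y) = -6*y**2 + 30*y - 44; no integer root y with |y| ≤ 4.
  x = 2: f_y(2, y) = -6*y**2 + 26*y - 42; no integer root y with |y| ≤ 4.
  x = 3: f_y(3, y) = -6*y**2 + 22*y - 44; no integer root y with |y| ≤ 4.
  x = 4: f_y(4, y) = -6*y**2 + 18*y - 50; no integer root y with |y| ≤ 4.
Only singular point on the grid: (-1, 3).
Classify: substitute x = -1 + u, y = 3 + v and expand: f = -3*u**3 - 2*u**2*v - u**2 - 2*u*v**2 - 2*v**3 + v**2.
No constant or linear terms (consistent with a singular point). Quadratic part: -u**2 + v**2. Cubic part: -3*u**3 - 2*u**2*v - 2*u*v**2 - 2*v**3.
The quadratic part v**2 - u**2 = (v − u)(v + u) splits into two distinct linear factors, so there are two distinct tangent lines y − 3 = ±(x − -1) — this is a node (ordinary double point).
Classification: node.


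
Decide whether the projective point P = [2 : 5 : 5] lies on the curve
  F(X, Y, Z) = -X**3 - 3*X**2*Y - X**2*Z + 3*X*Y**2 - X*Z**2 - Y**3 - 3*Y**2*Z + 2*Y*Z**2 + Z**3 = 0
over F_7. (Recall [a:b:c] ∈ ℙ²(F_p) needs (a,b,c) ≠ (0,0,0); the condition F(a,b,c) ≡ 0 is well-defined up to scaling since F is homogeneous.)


F(2,5,5) ≡ 6 (mod 7); P is NOT on the curve.

Evaluate F(2, 5, 5) term-by-term (mod 7).
  -X**3 ↦ -1·8·1·1 = -8
  -3*X**2*Y ↦ -3·4·5·1 = -60
  -X**2*Z ↦ -1·4·1·5 = -20
  3*X*Y**2 ↦ 3·2·25·1 = 150
  -X*Z**2 ↦ -1·2·1·25 = -50
  -Y**3 ↦ -1·1·125·1 = -125
  -3*Y**2*Z ↦ -3·1·25·5 = -375
  2*Y*Z**2 ↦ 2·1·5·25 = 250
  Z**3 ↦ 1·1·1·125 = 125
Sum: F(2, 5, 5) = (-8) + (-60) + (-20) + (150) + (-50) + (-125) + (-375) + (250) + (125) = -113.
Reducing mod 7: -113 ≡ 6 (mod 7).
Since F(a, b, c) ≡ 6 ≠ 0 (mod 7), P does NOT lie on the curve.


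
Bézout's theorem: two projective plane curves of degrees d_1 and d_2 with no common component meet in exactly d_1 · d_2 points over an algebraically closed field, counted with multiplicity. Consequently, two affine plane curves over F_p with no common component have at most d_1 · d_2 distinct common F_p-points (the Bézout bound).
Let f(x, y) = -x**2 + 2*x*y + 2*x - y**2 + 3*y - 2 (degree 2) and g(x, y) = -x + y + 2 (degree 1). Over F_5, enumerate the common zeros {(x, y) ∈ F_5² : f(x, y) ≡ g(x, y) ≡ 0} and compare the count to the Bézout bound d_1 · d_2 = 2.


Common zeros: ∅; count = 0; Bézout bound = 2.

deg(f) = 2, deg(g) = 1, so Bézout bound = 2.
Scan x ∈ F_5. For each x, list the y ∈ F_5 with f(x, y) ≡ 0 and those with g(x, y) ≡ 0 (mod 5); the common zeros in that column are the intersection.
  x = 0: f ≡ 0 at y ∈ {1, 2}; g ≡ 0 at y ∈ {3}; common: ∅.
  x = 1: f ≡ 0 at y ∈ {2, 3}; g ≡ 0 at y ∈ {4}; common: ∅.
  x = 2: f ≡ 0 at y ∈ {3, 4}; g ≡ 0 at y ∈ {0}; common: ∅.
  x = 3: f ≡ 0 at y ∈ {0, 4}; g ≡ 0 at y ∈ {1}; common: ∅.
  x = 4: f ≡ 0 at y ∈ {0, 1}; g ≡ 0 at y ∈ {2}; common: ∅.
Collecting: common zeros = ∅, so the count is 0.
Comparison with the Bézout bound: 0 ≤ 2 = deg(f)·deg(g), as expected for curves with no common component (the affine F_5-count falls short of the bound because intersections may lie at infinity, over extension fields, or carry multiplicity).


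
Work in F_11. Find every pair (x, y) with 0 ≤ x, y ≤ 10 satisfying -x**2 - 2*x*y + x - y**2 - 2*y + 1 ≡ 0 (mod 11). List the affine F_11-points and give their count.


Affine F_11-points: {(1, 2), (1, 5), (3, 7), (4, 0), (4, 1), (6, 1), (6, 7), (7, 2), (7, 4), (8, 0), (8, 4)}; count = 11.

For each of the 121 pairs (x, y) ∈ F_11², evaluate f(x, y) mod 11. Record the zeros.
  x = 0: [0↦1, 1↦9, 2↦4, 3↦8, 4↦10, 5↦10, 6↦8, 7↦4, 8↦9, 9↦1, 10↦2]  zeros at y ∈ ∅
  x = 1: [0↦1, 1↦7, 2↦0, 3↦2, 4↦2, 5↦0, 6↦7, 7↦1, 8↦4, 9↦5, 10↦4]  zeros at y ∈ {2, 5}
  x = 2: [0↦10, 1↦3, 2↦5, 3↦5, 4↦3, 5↦10, 6↦4, 7↦7, 8↦8, 9↦7, 10↦4]  zeros at y ∈ ∅
  x = 3: [0↦6, 1↦8, 2↦8, 3↦6, 4↦2, 5↦7, 6↦10, 7↦0, 8↦10, 9↦7, 10↦2]  zeros at y ∈ {7}
  x = 4: [0↦0, 1↦0, 2↦9, 3↦5, 4↦10, 5↦2, 6↦3, 7↦2, 8↦10, 9↦5, 10↦9]  zeros at y ∈ {0, 1}
  x = 5: [0↦3, 1↦1, 2↦8, 3↦2, 4↦5, 5↦6, 6↦5, 7↦2, 8↦8, 9↦1, 10↦3]  zeros at y ∈ ∅
  x = 6: [0↦4, 1↦0, 2↦5, 3↦8, 4↦9, 5↦8, 6↦5, 7↦0, 8↦4, 9↦6, 10↦6]  zeros at y ∈ {1, 7}
  x = 7: [0↦3, 1↦8, 2↦0, 3↦1, 4↦0, 5↦8, 6↦3, 7↦7, 8↦9, 9↦9, 10↦7]  zeros at y ∈ {2, 4}
  x = 8: [0↦0, 1↦3, 2↦4, 3↦3, 4↦0, 5↦6, 6↦10, 7↦1, 8↦1, 9↦10, 10↦6]  zeros at y ∈ {0, 4}
  x = 9: [0↦6, 1↦7, 2↦6, 3↦3, 4↦9, 5↦2, 6↦4, 7↦4, 8↦2, 9↦9, 10↦3]  zeros at y ∈ ∅
  x = 10: [0↦10, 1↦9, 2↦6, 3↦1, 4↦5, 5↦7, 6↦7, 7↦5, 8↦1, 9↦6, 10↦9]  zeros at y ∈ ∅
Collecting zeros: affine points = {(1, 2), (1, 5), (3, 7), (4, 0), (4, 1), (6, 1), (6, 7), (7, 2), (7, 4), (8, 0), (8, 4)}.
Total count |C(F_11)_aff| = 11.


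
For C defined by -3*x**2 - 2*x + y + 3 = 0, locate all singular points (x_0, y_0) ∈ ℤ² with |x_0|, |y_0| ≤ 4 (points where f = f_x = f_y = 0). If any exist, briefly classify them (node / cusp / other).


No singular points in the scanned grid; C is smooth there.

Compute partial derivatives:
  f_x = -6*x - 2.
  f_y = 1.
f_y = 1 is a nonzero constant, so f_y never vanishes: no point (x, y) can satisfy f = f_x = f_y = 0. In particular no (x, y) ∈ {−4, ..., 4}² is singular; the curve is smooth.


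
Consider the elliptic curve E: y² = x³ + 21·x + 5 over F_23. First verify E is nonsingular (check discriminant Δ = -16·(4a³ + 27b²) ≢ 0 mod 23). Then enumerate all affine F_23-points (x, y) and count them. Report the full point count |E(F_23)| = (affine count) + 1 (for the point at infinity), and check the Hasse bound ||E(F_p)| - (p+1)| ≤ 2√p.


Affine points = {(1, 2), (1, 21), (2, 3), (2, 20), (3, 7), (3, 16), (6, 5), (6, 18), (7, 9), (7, 14), (8, 8), (8, 15), (9, 7), (9, 16), (11, 7), (11, 16), (17, 10), (17, 13), (19, 8), (19, 15), (21, 1), (21, 22), (22, 11), (22, 12)}; affine count = 24; |E(F_23)| = 25.

Discriminant check: Δ ∝ 4a³ + 27b² = 4·21³ + 27·5² = 4·9261 + 27·25 ≡ 22 (mod 23). Nonzero ⇒ E is nonsingular.
For each x ∈ F_23, compute rhs = x³ + 21·x + 5 mod 23, then count y ∈ F_23 with y² ≡ rhs.
  x = 0: rhs = 5, matching y values: none (0 points).
  x = 1: rhs = 4, matching y values: 2, 21 (2 points).
  x = 2: rhs = 9, matching y values: 3, 20 (2 points).
  x = 3: rhs = 3, matching y values: 7, 16 (2 points).
  x = 4: rhs = 15, matching y values: none (0 points).
  x = 5: rhs = 5, matching y values: none (0 points).
  x = 6: rhs = 2, matching y values: 5, 18 (2 points).
  x = 7: rhs = 12, matching y values: 9, 14 (2 points).
  x = 8: rhs = 18, matching y values: 8, 15 (2 points).
  x = 9: rhs = 3, matching y values: 7, 16 (2 points).
  x = 10: rhs = 19, matching y values: none (0 points).
  x = 11: rhs = 3, matching y values: 7, 16 (2 points).
  x = 12: rhs = 7, matching y values: none (0 points).
  x = 13: rhs = 14, matching y values: none (0 points).
  x = 14: rhs = 7, matching y values: none (0 points).
  x = 15: rhs = 15, matching y values: none (0 points).
  x = 16: rhs = 21, matching y values: none (0 points).
  x = 17: rhs = 8, matching y values: 10, 13 (2 points).
  x = 18: rhs = 5, matching y values: none (0 points).
  x = 19: rhs = 18, matching y values: 8, 15 (2 points).
  x = 20: rhs = 7, matching y values: none (0 points).
  x = 21: rhs = 1, matching y values: 1, 22 (2 points).
  x = 22: rhs = 6, matching y values: 11, 12 (2 points).
Total affine count: 24.
Full point count |E(F_23)| = 24 + 1 = 25.
Hasse bound: |25 − (23+1)| = |1| = 1 ≤ 2√23 ≈ 9.5917 ✓.


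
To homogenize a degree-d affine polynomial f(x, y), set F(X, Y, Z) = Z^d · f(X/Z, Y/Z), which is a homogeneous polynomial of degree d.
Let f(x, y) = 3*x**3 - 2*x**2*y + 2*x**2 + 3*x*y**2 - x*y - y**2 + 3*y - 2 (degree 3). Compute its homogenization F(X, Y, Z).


F(X, Y, Z) = 3*X**3 - 2*X**2*Y + 2*X**2*Z + 3*X*Y**2 - X*Y*Z - Y**2*Z + 3*Y*Z**2 - 2*Z**3

deg(f) = 3.
Substitute x = X/Z, y = Y/Z into f, then multiply by Z^3.
  monomial 3·x^3·y^0 ↦ 3·X^3·Y^0·Z^0.
  monomial -2·x^2·y^1 ↦ -2·X^2·Y^1·Z^0.
  monomial 2·x^2·y^0 ↦ 2·X^2·Y^0·Z^1.
  monomial 3·x^1·y^2 ↦ 3·X^1·Y^2·Z^0.
  monomial -1·x^1·y^1 ↦ -1·X^1·Y^1·Z^1.
  monomial -1·x^0·y^2 ↦ -1·X^0·Y^2·Z^1.
  monomial 3·x^0·y^1 ↦ 3·X^0·Y^1·Z^2.
  monomial -2·x^0·y^0 ↦ -2·X^0·Y^0·Z^3.
Collecting: F(X, Y, Z) = 3*X**3 - 2*X**2*Y + 2*X**2*Z + 3*X*Y**2 - X*Y*Z - Y**2*Z + 3*Y*Z**2 - 2*Z**3.


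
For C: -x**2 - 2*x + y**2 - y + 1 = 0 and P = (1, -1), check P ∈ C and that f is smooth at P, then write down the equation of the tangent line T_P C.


Tangent line at P: -4*x - 3*y + 1 = 0.

Step 1: f(1, -1) = 0, so P lies on C.
Step 2: partial derivatives
  f_x(x, y) = -2*x - 2, f_y(x, y) = 2*y - 1.
  f_x(P) = -4, f_y(P) = -3 (gradient nonzero, so P is smooth).
Step 3: tangent line at P: -4·(x − 1) + -3·(y − -1) = 0.
Expanding: -4*x - 3*y + 1 = 0.


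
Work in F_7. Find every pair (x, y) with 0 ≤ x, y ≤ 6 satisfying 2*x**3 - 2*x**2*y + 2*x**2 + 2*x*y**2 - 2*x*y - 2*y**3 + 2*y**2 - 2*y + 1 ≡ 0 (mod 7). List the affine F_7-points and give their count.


Affine F_7-points: {(0, 6), (1, 2), (1, 5), (2, 4), (4, 0), (4, 5), (5, 0), (6, 5)}; count = 8.

For each of the 49 pairs (x, y) ∈ F_7², evaluate f(x, y) mod 7. Record the zeros.
  x = 0: [0↦1, 1↦6, 2↦3, 3↦1, 4↦2, 5↦1, 6↦0]  zeros at y ∈ {6}
  x = 1: [0↦5, 1↦1, 2↦0, 3↦4, 4↦1, 5↦0, 6↦3]  zeros at y ∈ {2, 5}
  x = 2: [0↦4, 1↦1, 2↦5, 3↦4, 4↦0, 5↦2, 6↦5]  zeros at y ∈ {4}
  x = 3: [0↦3, 1↦4, 2↦2, 3↦6, 4↦4, 5↦5, 6↦4]  zeros at y ∈ ∅
  x = 4: [0↦0, 1↦1, 2↦3, 3↦1, 4↦4, 5↦0, 6↦5]  zeros at y ∈ {0, 5}
  x = 5: [0↦0, 1↦4, 2↦6, 3↦1, 4↦5, 5↦6, 6↦6]  zeros at y ∈ {0}
  x = 6: [0↦1, 1↦4, 2↦2, 3↦4, 4↦5, 5↦0, 6↦5]  zeros at y ∈ {5}
Collecting zeros: affine points = {(0, 6), (1, 2), (1, 5), (2, 4), (4, 0), (4, 5), (5, 0), (6, 5)}.
Total count |C(F_7)_aff| = 8.


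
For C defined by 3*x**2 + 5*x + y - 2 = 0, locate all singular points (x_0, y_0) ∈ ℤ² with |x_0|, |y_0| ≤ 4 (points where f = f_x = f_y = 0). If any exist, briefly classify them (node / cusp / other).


No singular points in the scanned grid; C is smooth there.

Compute partial derivatives:
  f_x = 6*x + 5.
  f_y = 1.
f_y = 1 is a nonzero constant, so f_y never vanishes: no point (x, y) can satisfy f = f_x = f_y = 0. In particular no (x, y) ∈ {−4, ..., 4}² is singular; the curve is smooth.


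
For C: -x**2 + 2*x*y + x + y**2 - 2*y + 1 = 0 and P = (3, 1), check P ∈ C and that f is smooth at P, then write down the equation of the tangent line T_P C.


Tangent line at P: -3*x + 6*y + 3 = 0.

Step 1: f(3, 1) = 0, so P lies on C.
Step 2: partial derivatives
  f_x(x, y) = -2*x + 2*y + 1, f_y(x, y) = 2*x + 2*y - 2.
  f_x(P) = -3, f_y(P) = 6 (gradient nonzero, so P is smooth).
Step 3: tangent line at P: -3·(x − 3) + 6·(y − 1) = 0.
Expanding: -3*x + 6*y + 3 = 0.


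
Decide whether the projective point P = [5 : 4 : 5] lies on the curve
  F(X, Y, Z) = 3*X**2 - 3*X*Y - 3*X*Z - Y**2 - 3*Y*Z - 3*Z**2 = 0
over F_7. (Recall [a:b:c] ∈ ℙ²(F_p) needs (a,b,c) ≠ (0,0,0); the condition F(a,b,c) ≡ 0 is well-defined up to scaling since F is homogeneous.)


F(5,4,5) ≡ 6 (mod 7); P is NOT on the curve.

Evaluate F(5, 4, 5) term-by-term (mod 7).
  3*X**2 ↦ 3·25·1·1 = 75
  -3*X*Y ↦ -3·5·4·1 = -60
  -3*X*Z ↦ -3·5·1·5 = -75
  -Y**2 ↦ -1·1·16·1 = -16
  -3*Y*Z ↦ -3·1·4·5 = -60
  -3*Z**2 ↦ -3·1·1·25 = -75
Sum: F(5, 4, 5) = (75) + (-60) + (-75) + (-16) + (-60) + (-75) = -211.
Reducing mod 7: -211 ≡ 6 (mod 7).
Since F(a, b, c) ≡ 6 ≠ 0 (mod 7), P does NOT lie on the curve.


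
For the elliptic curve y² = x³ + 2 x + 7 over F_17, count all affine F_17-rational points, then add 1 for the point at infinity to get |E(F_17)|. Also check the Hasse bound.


Affine points = {(2, 6), (2, 11), (8, 5), (8, 12), (11, 0), (12, 5), (12, 12), (14, 5), (14, 12), (16, 2), (16, 15)}; affine count = 11; |E(F_17)| = 12.

Discriminant check: Δ ∝ 4a³ + 27b² = 4·2³ + 27·7² = 4·8 + 27·49 ≡ 12 (mod 17). Nonzero ⇒ E is nonsingular.
For each x ∈ F_17, compute rhs = x³ + 2·x + 7 mod 17, then count y ∈ F_17 with y² ≡ rhs.
  x = 0: rhs = 7, matching y values: none (0 points).
  x = 1: rhs = 10, matching y values: none (0 points).
  x = 2: rhs = 2, matching y values: 6, 11 (2 points).
  x = 3: rhs = 6, matching y values: none (0 points).
  x = 4: rhs = 11, matching y values: none (0 points).
  x = 5: rhs = 6, matching y values: none (0 points).
  x = 6: rhs = 14, matching y values: none (0 points).
  x = 7: rhs = 7, matching y values: none (0 points).
  x = 8: rhs = 8, matching y values: 5, 12 (2 points).
  x = 9: rhs = 6, matching y values: none (0 points).
  x = 10: rhs = 7, matching y values: none (0 points).
  x = 11: rhs = 0, matching y values: 0 (1 points).
  x = 12: rhs = 8, matching y values: 5, 12 (2 points).
  x = 13: rhs = 3, matching y values: none (0 points).
  x = 14: rhs = 8, matching y values: 5, 12 (2 points).
  x = 15: rhs = 12, matching y values: none (0 points).
  x = 16: rhs = 4, matching y values: 2, 15 (2 points).
Total affine count: 11.
Full point count |E(F_17)| = 11 + 1 = 12.
Hasse bound: |12 − (17+1)| = |-6| = 6 ≤ 2√17 ≈ 8.2462 ✓.


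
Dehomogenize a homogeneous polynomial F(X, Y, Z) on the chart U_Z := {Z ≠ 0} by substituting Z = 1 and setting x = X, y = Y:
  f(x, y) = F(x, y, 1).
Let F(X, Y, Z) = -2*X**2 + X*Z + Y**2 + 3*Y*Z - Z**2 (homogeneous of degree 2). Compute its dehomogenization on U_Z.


f(x, y) = -2*x**2 + x + y**2 + 3*y - 1

On U_Z we set Z = 1. Each monomial c·X^i·Y^j·Z^k in F becomes c·x^i·y^j·1^k = c·x^i·y^j.
Substituting Z = 1: F(X, Y, 1) = -2*x**2 + x + y**2 + 3*y - 1.
Note: deg(f) ≤ deg(F) = 2; strict inequality happens when F is divisible by Z (lost terms).


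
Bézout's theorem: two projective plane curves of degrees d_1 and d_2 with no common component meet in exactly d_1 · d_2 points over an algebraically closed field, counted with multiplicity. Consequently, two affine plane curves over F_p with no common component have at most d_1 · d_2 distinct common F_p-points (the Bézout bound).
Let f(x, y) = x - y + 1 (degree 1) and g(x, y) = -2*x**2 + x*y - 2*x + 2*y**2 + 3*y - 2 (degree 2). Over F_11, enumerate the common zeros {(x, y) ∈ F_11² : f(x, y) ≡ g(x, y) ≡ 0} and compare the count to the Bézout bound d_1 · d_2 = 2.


Common zeros: ∅; count = 0; Bézout bound = 2.

deg(f) = 1, deg(g) = 2, so Bézout bound = 2.
Scan x ∈ F_11. For each x, list the y ∈ F_11 with f(x, y) ≡ 0 and those with g(x, y) ≡ 0 (mod 11); the common zeros in that column are the intersection.
  x = 0: f ≡ 0 at y ∈ {1}; g ≡ 0 at y ∈ {6, 9}; common: ∅.
  x = 1: f ≡ 0 at y ∈ {2}; g ≡ 0 at y ∈ {1, 8}; common: ∅.
  x = 2: f ≡ 0 at y ∈ {3}; g ≡ 0 at y ∈ {6, 8}; common: ∅.
  x = 3: f ≡ 0 at y ∈ {4}; g ≡ 0 at y ∈ ∅; common: ∅.
  x = 4: f ≡ 0 at y ∈ {5}; g ≡ 0 at y ∈ {1}; common: ∅.
  x = 5: f ≡ 0 at y ∈ {6}; g ≡ 0 at y ∈ ∅; common: ∅.
  x = 6: f ≡ 0 at y ∈ {7}; g ≡ 0 at y ∈ ∅; common: ∅.
  x = 7: f ≡ 0 at y ∈ {8}; g ≡ 0 at y ∈ {3}; common: ∅.
  x = 8: f ≡ 0 at y ∈ {9}; g ≡ 0 at y ∈ ∅; common: ∅.
  x = 9: f ≡ 0 at y ∈ {10}; g ≡ 0 at y ∈ {7, 9}; common: ∅.
  x = 10: f ≡ 0 at y ∈ {0}; g ≡ 0 at y ∈ {3, 7}; common: ∅.
Collecting: common zeros = ∅, so the count is 0.
Comparison with the Bézout bound: 0 ≤ 2 = deg(f)·deg(g), as expected for curves with no common component (the affine F_11-count falls short of the bound because intersections may lie at infinity, over extension fields, or carry multiplicity).


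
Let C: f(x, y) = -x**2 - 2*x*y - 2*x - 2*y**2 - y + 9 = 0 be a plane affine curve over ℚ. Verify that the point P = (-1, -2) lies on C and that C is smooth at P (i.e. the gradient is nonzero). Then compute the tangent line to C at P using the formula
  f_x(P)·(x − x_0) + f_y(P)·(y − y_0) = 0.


Tangent line at P: 4*x + 9*y + 22 = 0.

Step 1: f(-1, -2) = 0, so P lies on C.
Step 2: partial derivatives
  f_x(x, y) = -2*x - 2*y - 2, f_y(x, y) = -2*x - 4*y - 1.
  f_x(P) = 4, f_y(P) = 9 (gradient nonzero, so P is smooth).
Step 3: tangent line at P: 4·(x − -1) + 9·(y − -2) = 0.
Expanding: 4*x + 9*y + 22 = 0.


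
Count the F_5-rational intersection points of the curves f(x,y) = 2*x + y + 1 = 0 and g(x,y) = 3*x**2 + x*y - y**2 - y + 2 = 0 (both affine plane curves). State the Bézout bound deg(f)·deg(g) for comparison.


Common zeros: ∅; count = 0; Bézout bound = 2.

deg(f) = 1, deg(g) = 2, so Bézout bound = 2.
Scan x ∈ F_5. For each x, list the y ∈ F_5 with f(x, y) ≡ 0 and those with g(x, y) ≡ 0 (mod 5); the common zeros in that column are the intersection.
  x = 0: f ≡ 0 at y ∈ {4}; g ≡ 0 at y ∈ {1, 3}; common: ∅.
  x = 1: f ≡ 0 at y ∈ {2}; g ≡ 0 at y ∈ {0}; common: ∅.
  x = 2: f ≡ 0 at y ∈ {0}; g ≡ 0 at y ∈ ∅; common: ∅.
  x = 3: f ≡ 0 at y ∈ {3}; g ≡ 0 at y ∈ {1}; common: ∅.
  x = 4: f ≡ 0 at y ∈ {1}; g ≡ 0 at y ∈ {0, 3}; common: ∅.
Collecting: common zeros = ∅, so the count is 0.
Comparison with the Bézout bound: 0 ≤ 2 = deg(f)·deg(g), as expected for curves with no common component (the affine F_5-count falls short of the bound because intersections may lie at infinity, over extension fields, or carry multiplicity).


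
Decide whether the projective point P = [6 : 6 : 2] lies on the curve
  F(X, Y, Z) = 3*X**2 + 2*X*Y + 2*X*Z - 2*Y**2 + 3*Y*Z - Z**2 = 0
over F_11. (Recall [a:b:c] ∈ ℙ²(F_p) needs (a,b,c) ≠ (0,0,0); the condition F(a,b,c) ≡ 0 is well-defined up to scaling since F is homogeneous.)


F(6,6,2) ≡ 10 (mod 11); P is NOT on the curve.

Evaluate F(6, 6, 2) term-by-term (mod 11).
  3*X**2 ↦ 3·36·1·1 = 108
  2*X*Y ↦ 2·6·6·1 = 72
  2*X*Z ↦ 2·6·1·2 = 24
  -2*Y**2 ↦ -2·1·36·1 = -72
  3*Y*Z ↦ 3·1·6·2 = 36
  -Z**2 ↦ -1·1·1·4 = -4
Sum: F(6, 6, 2) = (108) + (72) + (24) + (-72) + (36) + (-4) = 164.
Reducing mod 11: 164 ≡ 10 (mod 11).
Since F(a, b, c) ≡ 10 ≠ 0 (mod 11), P does NOT lie on the curve.


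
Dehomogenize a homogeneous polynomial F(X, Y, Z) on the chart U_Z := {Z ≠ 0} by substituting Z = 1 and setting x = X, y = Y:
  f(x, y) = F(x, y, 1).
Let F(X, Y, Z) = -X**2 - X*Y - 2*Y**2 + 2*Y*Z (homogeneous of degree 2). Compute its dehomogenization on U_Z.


f(x, y) = -x**2 - x*y - 2*y**2 + 2*y

On U_Z we set Z = 1. Each monomial c·X^i·Y^j·Z^k in F becomes c·x^i·y^j·1^k = c·x^i·y^j.
Substituting Z = 1: F(X, Y, 1) = -x**2 - x*y - 2*y**2 + 2*y.
Note: deg(f) ≤ deg(F) = 2; strict inequality happens when F is divisible by Z (lost terms).


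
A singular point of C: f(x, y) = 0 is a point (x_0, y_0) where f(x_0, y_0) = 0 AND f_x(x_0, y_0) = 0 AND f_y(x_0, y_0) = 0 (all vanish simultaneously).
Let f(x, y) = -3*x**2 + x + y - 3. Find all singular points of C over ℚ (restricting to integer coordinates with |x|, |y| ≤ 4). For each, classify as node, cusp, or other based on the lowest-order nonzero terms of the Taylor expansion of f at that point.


No singular points in the scanned grid; C is smooth there.

Compute partial derivatives:
  f_x = 1 - 6*x.
  f_y = 1.
f_y = 1 is a nonzero constant, so f_y never vanishes: no point (x, y) can satisfy f = f_x = f_y = 0. In particular no (x, y) ∈ {−4, ..., 4}² is singular; the curve is smooth.


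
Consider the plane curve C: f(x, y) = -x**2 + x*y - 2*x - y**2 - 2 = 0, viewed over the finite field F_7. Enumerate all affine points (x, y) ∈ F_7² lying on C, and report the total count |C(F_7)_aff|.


Affine F_7-points: {(1, 2), (1, 6), (3, 4), (3, 6), (6, 2), (6, 4)}; count = 6.

For each of the 49 pairs (x, y) ∈ F_7², evaluate f(x, y) mod 7. Record the zeros.
  x = 0: [0↦5, 1↦4, 2↦1, 3↦3, 4↦3, 5↦1, 6↦4]  zeros at y ∈ ∅
  x = 1: [0↦2, 1↦2, 2↦0, 3↦3, 4↦4, 5↦3, 6↦0]  zeros at y ∈ {2, 6}
  x = 2: [0↦4, 1↦5, 2↦4, 3↦1, 4↦3, 5↦3, 6↦1]  zeros at y ∈ ∅
  x = 3: [0↦4, 1↦6, 2↦6, 3↦4, 4↦0, 5↦1, 6↦0]  zeros at y ∈ {4, 6}
  x = 4: [0↦2, 1↦5, 2↦6, 3↦5, 4↦2, 5↦4, 6↦4]  zeros at y ∈ ∅
  x = 5: [0↦5, 1↦2, 2↦4, 3↦4, 4↦2, 5↦5, 6↦6]  zeros at y ∈ ∅
  x = 6: [0↦6, 1↦4, 2↦0, 3↦1, 4↦0, 5↦4, 6↦6]  zeros at y ∈ {2, 4}
Collecting zeros: affine points = {(1, 2), (1, 6), (3, 4), (3, 6), (6, 2), (6, 4)}.
Total count |C(F_7)_aff| = 6.


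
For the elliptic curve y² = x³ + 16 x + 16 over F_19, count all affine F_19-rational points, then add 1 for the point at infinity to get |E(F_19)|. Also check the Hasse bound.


Affine points = {(0, 4), (0, 15), (4, 7), (4, 12), (6, 9), (6, 10), (10, 6), (10, 13), (12, 6), (12, 13), (14, 1), (14, 18), (16, 6), (16, 13)}; affine count = 14; |E(F_19)| = 15.

Discriminant check: Δ ∝ 4a³ + 27b² = 4·16³ + 27·16² = 4·4096 + 27·256 ≡ 2 (mod 19). Nonzero ⇒ E is nonsingular.
For each x ∈ F_19, compute rhs = x³ + 16·x + 16 mod 19, then count y ∈ F_19 with y² ≡ rhs.
  x = 0: rhs = 16, matching y values: 4, 15 (2 points).
  x = 1: rhs = 14, matching y values: none (0 points).
  x = 2: rhs = 18, matching y values: none (0 points).
  x = 3: rhs = 15, matching y values: none (0 points).
  x = 4: rhs = 11, matching y values: 7, 12 (2 points).
  x = 5: rhs = 12, matching y values: none (0 points).
  x = 6: rhs = 5, matching y values: 9, 10 (2 points).
  x = 7: rhs = 15, matching y values: none (0 points).
  x = 8: rhs = 10, matching y values: none (0 points).
  x = 9: rhs = 15, matching y values: none (0 points).
  x = 10: rhs = 17, matching y values: 6, 13 (2 points).
  x = 11: rhs = 3, matching y values: none (0 points).
  x = 12: rhs = 17, matching y values: 6, 13 (2 points).
  x = 13: rhs = 8, matching y values: none (0 points).
  x = 14: rhs = 1, matching y values: 1, 18 (2 points).
  x = 15: rhs = 2, matching y values: none (0 points).
  x = 16: rhs = 17, matching y values: 6, 13 (2 points).
  x = 17: rhs = 14, matching y values: none (0 points).
  x = 18: rhs = 18, matching y values: none (0 points).
Total affine count: 14.
Full point count |E(F_19)| = 14 + 1 = 15.
Hasse bound: |15 − (19+1)| = |-5| = 5 ≤ 2√19 ≈ 8.7178 ✓.


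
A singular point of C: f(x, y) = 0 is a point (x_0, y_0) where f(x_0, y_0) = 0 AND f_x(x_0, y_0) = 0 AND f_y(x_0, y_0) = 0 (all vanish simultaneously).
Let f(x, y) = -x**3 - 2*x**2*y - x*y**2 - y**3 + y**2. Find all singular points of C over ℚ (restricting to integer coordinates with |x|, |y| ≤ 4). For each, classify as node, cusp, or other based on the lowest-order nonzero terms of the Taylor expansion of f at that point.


Singular points: {(0, 0)}; classification: cusp.

Compute partial derivatives:
  f_x = -3*x**2 - 4*x*y - y**2.
  f_y = -2*x**2 - 2*x*y - 3*y**2 + 2*y.
Scan x_0 ∈ {−4, ..., 4}. For each x_0, f_y(x_0, y) is a polynomial in y; find its integer roots y ∈ {−4, ..., 4}, then test f_x and f at those candidates.
  x = -4: f_y(-4, y) = -3*y**2 + 10*y - 32; no integer root y with |y| ≤ 4.
  x = -3: f_y(-3, y) = -3*y**2 + 8*y - 18; no integer root y with |y| ≤ 4.
  x = -2: f_y(-2, y) = -3*y**2 + 6*y - 8; no integer root y with |y| ≤ 4.
  x = -1: f_y(-1, y) = -3*y**2 + 4*y - 2; no integer root y with |y| ≤ 4.
  x = 0: f_y(0, y) = -3*y**2 + 2*y; vanishes at y ∈ {0}. (0, 0): f_x = 0, f = 0 — SINGULAR.
  x = 1: f_y(1, y) = -3*y**2 - 2; no integer root y with |y| ≤ 4.
  x = 2: f_y(2, y) = -3*y**2 - 2*y - 8; no integer root y with |y| ≤ 4.
  x = 3: f_y(3, y) = -3*y**2 - 4*y - 18; no integer root y with |y| ≤ 4.
  x = 4: f_y(4, y) = -3*y**2 - 6*y - 32; no integer root y with |y| ≤ 4.
Only singular point on the grid: (0, 0).
Classify: substitute x = 0 + u, y = 0 + v and expand: f = -u**3 - 2*u**2*v - u*v**2 - v**3 + v**2.
No constant or linear terms (consistent with a singular point). Quadratic part: v**2. Cubic part: -u**3 - 2*u**2*v - u*v**2 - v**3.
The quadratic part v**2 is a perfect square, so there is a single (double) tangent line v = 0, i.e. y = 0. Restricting the cubic part to that line (v = 0) leaves -u**3 ≠ 0, so f is not divisible by v and the branch is v² ≈ u**3 to lowest order — this is a cusp.
Classification: cusp.
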